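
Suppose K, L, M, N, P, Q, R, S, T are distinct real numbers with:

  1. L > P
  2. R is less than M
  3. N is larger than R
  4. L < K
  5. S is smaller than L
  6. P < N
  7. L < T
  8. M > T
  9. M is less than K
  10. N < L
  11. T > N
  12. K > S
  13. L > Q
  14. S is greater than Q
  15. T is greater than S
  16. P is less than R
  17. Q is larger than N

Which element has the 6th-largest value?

The consecutive relations fix a unique order: P < R < N < Q < S < L < T < M < K.
The 6th largest is Q.

Q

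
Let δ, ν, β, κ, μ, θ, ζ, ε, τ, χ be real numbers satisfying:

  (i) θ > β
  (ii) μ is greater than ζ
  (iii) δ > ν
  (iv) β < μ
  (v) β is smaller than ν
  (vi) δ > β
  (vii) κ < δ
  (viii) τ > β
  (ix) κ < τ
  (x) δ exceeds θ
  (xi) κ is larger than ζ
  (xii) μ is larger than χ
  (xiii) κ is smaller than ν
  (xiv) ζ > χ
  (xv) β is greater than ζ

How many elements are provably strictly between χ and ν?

The relations place χ below ν. An element lies strictly between them when it is forced above χ and also forced below ν.
Above χ: {ζ, β, κ, μ, θ, τ, δ}. Below ν: {ζ, β, κ}.
Intersection: {ζ, β, κ} — 3.

3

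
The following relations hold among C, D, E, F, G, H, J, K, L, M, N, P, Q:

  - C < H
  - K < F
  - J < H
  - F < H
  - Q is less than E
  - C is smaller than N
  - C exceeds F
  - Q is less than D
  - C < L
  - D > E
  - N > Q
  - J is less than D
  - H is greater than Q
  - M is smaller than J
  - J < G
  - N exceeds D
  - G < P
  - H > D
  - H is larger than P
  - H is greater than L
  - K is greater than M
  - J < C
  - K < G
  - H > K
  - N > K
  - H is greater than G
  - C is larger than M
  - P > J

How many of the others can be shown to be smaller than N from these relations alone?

8

The elements the relations force below N are Q, E, M, J, K, D, F, C — no chain reaches any other.
That is 8.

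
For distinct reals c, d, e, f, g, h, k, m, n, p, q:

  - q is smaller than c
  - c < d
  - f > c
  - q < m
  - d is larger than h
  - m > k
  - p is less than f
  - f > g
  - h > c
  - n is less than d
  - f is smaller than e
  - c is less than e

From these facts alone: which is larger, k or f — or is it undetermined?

undetermined

Following every chain through f: above f we get e; below f we get g, q, c, p.
k is not reached, and no chain runs the other way from k to f.
So the given relations leave the order of f and k undetermined.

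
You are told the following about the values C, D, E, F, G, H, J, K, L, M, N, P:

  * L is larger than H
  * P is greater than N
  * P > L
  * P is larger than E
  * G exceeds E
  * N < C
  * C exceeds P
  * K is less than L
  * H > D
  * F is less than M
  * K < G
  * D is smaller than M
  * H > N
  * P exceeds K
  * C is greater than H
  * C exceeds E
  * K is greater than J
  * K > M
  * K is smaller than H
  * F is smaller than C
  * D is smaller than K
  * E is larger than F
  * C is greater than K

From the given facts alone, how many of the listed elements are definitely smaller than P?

9

Directly below P: K, N, L, E.
One step further: D, F, J, M, H (9 so far).
Nothing else is reachable below P; 9 in all.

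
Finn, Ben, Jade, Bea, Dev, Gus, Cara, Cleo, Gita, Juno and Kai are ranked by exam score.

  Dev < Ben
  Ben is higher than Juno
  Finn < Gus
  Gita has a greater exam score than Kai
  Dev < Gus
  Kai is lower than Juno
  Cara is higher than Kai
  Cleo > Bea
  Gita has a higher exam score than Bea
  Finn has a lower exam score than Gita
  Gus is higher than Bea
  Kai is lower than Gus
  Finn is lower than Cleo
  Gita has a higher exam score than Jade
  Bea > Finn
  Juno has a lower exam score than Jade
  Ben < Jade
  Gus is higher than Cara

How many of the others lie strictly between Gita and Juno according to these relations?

The relations place Juno below Gita. An element lies strictly between them when it is forced above Juno and also forced below Gita.
Above Juno: {Ben, Jade}. Below Gita: {Kai, Finn, Bea, Dev, Ben, Jade}.
Intersection: {Ben, Jade} — 2.

2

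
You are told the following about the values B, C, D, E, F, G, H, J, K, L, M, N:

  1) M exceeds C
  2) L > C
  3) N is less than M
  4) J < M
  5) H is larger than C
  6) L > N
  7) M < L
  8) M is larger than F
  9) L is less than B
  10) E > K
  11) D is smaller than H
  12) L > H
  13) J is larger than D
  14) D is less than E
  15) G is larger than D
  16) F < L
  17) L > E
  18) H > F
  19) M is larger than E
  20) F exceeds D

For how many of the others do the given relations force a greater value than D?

From D the given relations immediately reach E, F, J, H, G.
From those, M, L — 7 in total.
From those, B — 8 in total.
No other element is forced above D by the given relations, so the count is 8.

8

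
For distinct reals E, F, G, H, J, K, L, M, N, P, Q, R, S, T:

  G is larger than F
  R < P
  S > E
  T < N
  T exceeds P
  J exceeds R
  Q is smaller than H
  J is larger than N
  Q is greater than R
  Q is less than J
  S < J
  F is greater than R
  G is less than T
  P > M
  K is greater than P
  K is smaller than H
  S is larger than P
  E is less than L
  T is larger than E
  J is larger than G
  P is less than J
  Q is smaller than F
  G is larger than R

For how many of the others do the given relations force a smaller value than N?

8

Directly below N: T.
One step further: P, E, G (4 so far).
One step further: R, M, F (7 so far).
One step further: Q (8 so far).
Nothing else is reachable below N; 8 in all.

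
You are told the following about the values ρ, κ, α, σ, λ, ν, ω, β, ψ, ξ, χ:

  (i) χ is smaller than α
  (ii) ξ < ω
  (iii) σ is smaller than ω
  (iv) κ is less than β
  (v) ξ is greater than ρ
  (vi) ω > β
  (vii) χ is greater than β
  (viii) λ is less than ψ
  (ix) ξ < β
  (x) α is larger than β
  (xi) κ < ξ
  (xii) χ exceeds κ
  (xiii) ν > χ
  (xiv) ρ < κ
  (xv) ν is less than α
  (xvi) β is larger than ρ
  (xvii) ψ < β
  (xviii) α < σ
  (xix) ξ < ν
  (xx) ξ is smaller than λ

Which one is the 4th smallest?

λ

The consecutive relations fix a unique order: ρ < κ < ξ < λ < ψ < β < χ < ν < α < σ < ω.
The 4th smallest is λ.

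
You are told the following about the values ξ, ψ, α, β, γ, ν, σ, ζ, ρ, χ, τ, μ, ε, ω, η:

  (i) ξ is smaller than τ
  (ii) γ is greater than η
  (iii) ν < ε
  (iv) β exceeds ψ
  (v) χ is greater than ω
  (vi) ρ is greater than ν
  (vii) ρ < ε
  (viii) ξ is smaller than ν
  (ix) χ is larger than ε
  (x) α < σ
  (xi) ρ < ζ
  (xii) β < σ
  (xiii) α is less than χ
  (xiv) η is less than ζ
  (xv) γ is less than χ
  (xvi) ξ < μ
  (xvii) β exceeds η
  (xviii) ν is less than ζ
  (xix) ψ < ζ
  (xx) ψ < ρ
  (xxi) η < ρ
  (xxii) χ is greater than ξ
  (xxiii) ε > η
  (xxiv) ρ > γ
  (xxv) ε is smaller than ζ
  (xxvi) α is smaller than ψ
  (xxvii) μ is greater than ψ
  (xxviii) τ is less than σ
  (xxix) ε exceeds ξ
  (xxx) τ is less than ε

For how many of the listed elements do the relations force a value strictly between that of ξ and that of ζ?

The relations place ξ below ζ. An element lies strictly between them when it is forced above ξ and also forced below ζ.
Above ξ: {μ, ν, τ, σ, ρ, ε, χ}. Below ζ: {α, ψ, η, ν, γ, τ, ρ, ε}.
Intersection: {ν, τ, ρ, ε} — 4.

4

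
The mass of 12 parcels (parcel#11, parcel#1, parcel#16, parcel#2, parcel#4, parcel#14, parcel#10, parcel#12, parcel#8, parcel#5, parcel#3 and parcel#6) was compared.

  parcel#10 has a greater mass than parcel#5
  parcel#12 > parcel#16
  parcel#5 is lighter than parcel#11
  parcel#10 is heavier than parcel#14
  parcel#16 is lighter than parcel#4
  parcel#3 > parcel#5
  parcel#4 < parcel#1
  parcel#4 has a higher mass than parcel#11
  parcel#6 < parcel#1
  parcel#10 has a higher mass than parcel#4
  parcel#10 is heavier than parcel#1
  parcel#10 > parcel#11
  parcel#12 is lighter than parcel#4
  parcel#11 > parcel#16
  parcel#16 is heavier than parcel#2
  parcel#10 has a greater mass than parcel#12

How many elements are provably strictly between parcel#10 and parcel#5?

Chaining upward from parcel#5 reaches: parcel#11, parcel#3, parcel#4, parcel#1.
Chaining downward from parcel#10 reaches: parcel#14, parcel#2, parcel#16, parcel#6, parcel#12, parcel#11, parcel#4, parcel#1.
Strictly between parcel#5 and parcel#10 are those in both lists: parcel#11, parcel#4, parcel#1 — 3 elements.

3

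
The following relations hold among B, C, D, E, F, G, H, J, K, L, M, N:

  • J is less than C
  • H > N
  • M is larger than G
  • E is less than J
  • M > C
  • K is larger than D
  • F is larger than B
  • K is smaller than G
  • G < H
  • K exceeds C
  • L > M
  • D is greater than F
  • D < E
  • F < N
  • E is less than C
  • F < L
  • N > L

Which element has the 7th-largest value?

C

Chaining the given pairs: B < F < D < E < J < C < K < G < M < L < N < H.
The 7th largest is C.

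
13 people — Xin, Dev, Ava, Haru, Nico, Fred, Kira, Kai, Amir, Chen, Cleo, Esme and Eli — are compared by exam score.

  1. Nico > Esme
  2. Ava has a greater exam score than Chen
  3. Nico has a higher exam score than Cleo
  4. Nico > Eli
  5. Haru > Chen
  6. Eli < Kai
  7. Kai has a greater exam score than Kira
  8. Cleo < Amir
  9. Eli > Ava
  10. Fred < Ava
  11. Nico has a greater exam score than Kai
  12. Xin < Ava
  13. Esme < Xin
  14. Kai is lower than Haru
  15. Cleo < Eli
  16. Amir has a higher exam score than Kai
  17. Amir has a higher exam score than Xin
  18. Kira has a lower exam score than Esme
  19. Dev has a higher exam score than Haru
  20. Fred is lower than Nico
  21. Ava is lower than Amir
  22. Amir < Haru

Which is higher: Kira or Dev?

Dev

Kira < Esme and Esme < Xin give Kira < Xin.
With Xin < Ava: Kira < Esme < Xin < Ava.
Then Ava < Eli extends the chain to Eli.
With Eli < Kai: Kira < Esme < Xin < Ava < Eli < Kai.
With Kai < Amir: Kira < Esme < Xin < Ava < Eli < Kai < Amir.
Then Amir < Haru extends the chain to Haru.
With Haru < Dev: Kira < Esme < Xin < Ava < Eli < Kai < Amir < Haru < Dev.
So Kira < Dev; Dev is the higher of the two.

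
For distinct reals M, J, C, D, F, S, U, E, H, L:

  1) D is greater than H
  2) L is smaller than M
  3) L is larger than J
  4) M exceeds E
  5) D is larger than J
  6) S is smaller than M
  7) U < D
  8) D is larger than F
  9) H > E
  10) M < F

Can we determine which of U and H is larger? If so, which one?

undetermined

Following every chain through U: above U we get D.
H is not reached, and no chain runs the other way from H to U.
So the given relations leave the order of U and H undetermined.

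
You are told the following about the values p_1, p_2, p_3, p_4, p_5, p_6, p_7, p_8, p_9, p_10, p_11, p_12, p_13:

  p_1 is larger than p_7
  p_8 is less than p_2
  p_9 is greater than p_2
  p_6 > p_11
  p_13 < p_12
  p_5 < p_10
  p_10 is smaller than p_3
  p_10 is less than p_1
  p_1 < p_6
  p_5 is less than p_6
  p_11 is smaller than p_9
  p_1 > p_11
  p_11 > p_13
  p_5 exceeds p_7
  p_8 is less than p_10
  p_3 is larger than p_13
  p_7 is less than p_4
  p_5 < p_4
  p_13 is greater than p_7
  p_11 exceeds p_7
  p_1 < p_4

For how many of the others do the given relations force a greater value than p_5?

Directly above p_5: p_10, p_6, p_4.
One step further: p_1, p_3 (5 so far).
Nothing else is reachable above p_5; 5 in all.

5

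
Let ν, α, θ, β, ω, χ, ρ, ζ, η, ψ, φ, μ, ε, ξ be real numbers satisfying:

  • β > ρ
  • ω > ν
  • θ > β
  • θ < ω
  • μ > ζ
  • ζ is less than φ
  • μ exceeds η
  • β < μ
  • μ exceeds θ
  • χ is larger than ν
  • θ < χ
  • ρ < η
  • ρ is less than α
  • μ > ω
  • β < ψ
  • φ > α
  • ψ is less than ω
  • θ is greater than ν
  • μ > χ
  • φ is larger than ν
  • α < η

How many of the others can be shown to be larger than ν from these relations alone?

The elements the relations force above ν are φ, θ, χ, ω, μ — no chain reaches any other.
That is 5.

5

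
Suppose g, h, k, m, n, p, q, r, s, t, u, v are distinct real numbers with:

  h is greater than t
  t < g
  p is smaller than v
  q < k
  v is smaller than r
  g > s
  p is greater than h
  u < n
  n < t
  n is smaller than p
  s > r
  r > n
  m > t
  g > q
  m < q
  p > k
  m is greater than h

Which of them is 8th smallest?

Chaining the given pairs: u < n < t < h < m < q < k < p < v < r < s < g.
Counting 8 from the smallest end gives p.

p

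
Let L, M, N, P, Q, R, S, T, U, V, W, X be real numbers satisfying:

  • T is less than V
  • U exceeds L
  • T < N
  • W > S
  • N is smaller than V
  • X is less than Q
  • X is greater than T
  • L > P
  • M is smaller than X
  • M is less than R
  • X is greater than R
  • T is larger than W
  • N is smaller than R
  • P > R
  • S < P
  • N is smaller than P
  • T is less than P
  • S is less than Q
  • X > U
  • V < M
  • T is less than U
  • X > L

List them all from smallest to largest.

S < W < T < N < V < M < R < P < L < U < X < Q

Nothing is placed below S, so it is least; from there S < W; W < T; T < N; N < V; V < M; M < R; R < P; P < L; L < U; U < X; X < Q, each given directly.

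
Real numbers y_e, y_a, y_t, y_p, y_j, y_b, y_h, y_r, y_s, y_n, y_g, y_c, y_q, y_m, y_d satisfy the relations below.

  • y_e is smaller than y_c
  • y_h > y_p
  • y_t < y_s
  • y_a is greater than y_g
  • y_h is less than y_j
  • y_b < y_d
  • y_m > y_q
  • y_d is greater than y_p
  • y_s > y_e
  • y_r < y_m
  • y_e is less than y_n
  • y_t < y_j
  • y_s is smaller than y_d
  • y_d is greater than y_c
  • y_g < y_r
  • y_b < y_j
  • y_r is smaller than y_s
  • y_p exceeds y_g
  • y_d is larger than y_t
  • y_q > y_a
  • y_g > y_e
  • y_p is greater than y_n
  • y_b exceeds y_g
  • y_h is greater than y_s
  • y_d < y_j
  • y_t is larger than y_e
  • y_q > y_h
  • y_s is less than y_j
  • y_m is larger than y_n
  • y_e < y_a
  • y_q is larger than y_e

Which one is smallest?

y_g is not least since y_e < y_g; y_t is not least since y_e < y_t; y_r is not least since y_g < y_r; y_c is not least since y_e < y_c; y_n is not least since y_e < y_n; y_p is not least since y_g < y_p; y_b is not least since y_g < y_b; y_s is not least since y_e < y_s; y_h is not least since y_s < y_h; y_d is not least since y_b < y_d; y_a is not least since y_e < y_a; y_j is not least since y_s < y_j; y_q is not least since y_h < y_q; y_m is not least since y_q < y_m.
Only y_e has nothing below it, so y_e is the smallest.

y_e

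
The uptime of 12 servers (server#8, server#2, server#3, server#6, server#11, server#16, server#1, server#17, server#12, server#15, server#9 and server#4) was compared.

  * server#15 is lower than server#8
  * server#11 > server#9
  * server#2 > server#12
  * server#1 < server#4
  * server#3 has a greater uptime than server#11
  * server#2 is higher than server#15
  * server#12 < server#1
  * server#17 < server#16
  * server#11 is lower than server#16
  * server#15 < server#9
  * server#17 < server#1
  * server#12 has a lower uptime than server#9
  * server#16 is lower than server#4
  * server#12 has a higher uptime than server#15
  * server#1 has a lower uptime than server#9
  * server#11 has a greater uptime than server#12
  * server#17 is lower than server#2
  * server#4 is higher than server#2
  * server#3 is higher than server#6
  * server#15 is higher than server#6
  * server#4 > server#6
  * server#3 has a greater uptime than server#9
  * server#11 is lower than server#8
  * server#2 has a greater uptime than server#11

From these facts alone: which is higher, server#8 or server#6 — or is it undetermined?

server#8

Following the relations from server#6: server#6 < server#15 < server#12 < server#1 < server#9 < server#11 < server#8.
So server#8 is higher.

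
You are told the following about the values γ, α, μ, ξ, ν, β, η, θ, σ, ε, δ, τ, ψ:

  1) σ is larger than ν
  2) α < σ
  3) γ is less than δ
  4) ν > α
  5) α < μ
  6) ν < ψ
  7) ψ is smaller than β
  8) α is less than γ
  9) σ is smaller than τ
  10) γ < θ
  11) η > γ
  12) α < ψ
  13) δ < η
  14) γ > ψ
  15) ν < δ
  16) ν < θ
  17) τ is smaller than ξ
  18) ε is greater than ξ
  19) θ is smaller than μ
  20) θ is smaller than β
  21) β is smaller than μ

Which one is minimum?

Chaining upward from α: directly above it, ν, ψ, σ, γ, μ; then θ, β, τ, δ, η; then ξ; then ε.
That covers every other element, and nothing is given below α, so α is the minimum.

α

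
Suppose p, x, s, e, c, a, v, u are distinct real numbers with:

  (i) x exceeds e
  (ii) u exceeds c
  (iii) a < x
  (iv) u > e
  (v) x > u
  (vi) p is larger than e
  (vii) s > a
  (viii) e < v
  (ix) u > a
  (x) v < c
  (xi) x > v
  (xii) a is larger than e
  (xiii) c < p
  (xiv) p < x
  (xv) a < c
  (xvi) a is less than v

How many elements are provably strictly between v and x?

The relations place v below x. An element lies strictly between them when it is forced above v and also forced below x.
Above v: {c, p, u}. Below x: {e, a, c, p, u}.
Intersection: {c, p, u} — 3.

3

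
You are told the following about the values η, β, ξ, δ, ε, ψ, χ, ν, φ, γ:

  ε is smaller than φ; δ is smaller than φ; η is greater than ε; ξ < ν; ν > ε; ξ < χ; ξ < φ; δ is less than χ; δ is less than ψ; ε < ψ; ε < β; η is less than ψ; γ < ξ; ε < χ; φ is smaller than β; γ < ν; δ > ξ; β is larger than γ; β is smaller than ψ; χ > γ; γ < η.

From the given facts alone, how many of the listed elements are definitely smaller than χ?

4

From χ the given relations immediately reach γ, ξ, ε, δ.
Nothing else is reachable below χ; 4 in all.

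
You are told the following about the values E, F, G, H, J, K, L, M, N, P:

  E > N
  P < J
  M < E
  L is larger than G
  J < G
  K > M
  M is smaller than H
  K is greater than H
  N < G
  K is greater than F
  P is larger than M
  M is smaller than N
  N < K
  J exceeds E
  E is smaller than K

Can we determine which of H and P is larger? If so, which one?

Following every chain through P: above P we get J, G, L; below P we get M.
H is not reached, and no chain runs the other way from H to P.
So the given relations leave the order of P and H undetermined.

undetermined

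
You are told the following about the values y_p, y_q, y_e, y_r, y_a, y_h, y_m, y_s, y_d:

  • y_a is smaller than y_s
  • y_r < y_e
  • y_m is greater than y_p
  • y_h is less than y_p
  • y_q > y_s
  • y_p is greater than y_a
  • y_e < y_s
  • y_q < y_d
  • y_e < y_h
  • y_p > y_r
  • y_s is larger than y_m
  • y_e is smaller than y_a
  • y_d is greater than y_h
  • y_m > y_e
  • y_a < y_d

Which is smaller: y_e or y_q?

y_e

Following the relations from y_e: y_e < y_h < y_p < y_m < y_s < y_q.
So y_e < y_q; y_e is the smaller of the two.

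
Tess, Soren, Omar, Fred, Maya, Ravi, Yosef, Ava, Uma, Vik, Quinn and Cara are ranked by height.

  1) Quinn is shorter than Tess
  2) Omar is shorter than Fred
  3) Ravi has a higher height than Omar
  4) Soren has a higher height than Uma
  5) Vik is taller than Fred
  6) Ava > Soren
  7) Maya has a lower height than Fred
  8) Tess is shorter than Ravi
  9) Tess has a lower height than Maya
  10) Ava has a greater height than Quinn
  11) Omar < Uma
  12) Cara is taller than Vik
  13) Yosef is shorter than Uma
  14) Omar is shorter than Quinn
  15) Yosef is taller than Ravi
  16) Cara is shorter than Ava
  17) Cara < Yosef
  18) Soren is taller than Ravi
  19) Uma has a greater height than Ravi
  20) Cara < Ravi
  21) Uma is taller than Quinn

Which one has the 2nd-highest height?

The consecutive relations fix a unique order: Omar < Quinn < Tess < Maya < Fred < Vik < Cara < Ravi < Yosef < Uma < Soren < Ava.
The 2nd largest is Soren.

Soren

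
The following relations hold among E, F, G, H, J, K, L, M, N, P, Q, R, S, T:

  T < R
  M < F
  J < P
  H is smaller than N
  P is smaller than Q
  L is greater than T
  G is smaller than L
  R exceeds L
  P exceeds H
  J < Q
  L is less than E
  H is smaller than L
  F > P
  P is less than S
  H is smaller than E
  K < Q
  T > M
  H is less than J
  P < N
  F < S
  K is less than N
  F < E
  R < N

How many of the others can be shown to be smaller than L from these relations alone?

4

From L the given relations immediately reach H, T, G.
From those, M — 4 in total.
No other element is forced below L by the given relations, so the count is 4.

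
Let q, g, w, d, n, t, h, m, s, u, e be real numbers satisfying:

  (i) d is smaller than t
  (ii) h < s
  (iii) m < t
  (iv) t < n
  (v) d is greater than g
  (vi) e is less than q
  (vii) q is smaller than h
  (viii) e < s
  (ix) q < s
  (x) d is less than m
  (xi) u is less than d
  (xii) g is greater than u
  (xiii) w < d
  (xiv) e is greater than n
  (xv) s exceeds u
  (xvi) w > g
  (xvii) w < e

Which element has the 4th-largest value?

Chaining the given pairs: u < g < w < d < m < t < n < e < q < h < s.
The 4th largest is e.

e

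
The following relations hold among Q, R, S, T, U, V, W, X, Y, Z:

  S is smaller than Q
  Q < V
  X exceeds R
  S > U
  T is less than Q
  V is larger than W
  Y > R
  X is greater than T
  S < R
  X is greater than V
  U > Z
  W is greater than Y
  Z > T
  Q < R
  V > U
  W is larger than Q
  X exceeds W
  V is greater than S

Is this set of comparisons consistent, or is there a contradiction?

consistent

Every relation is compatible with T < Z < U < S < Q < R < Y < W < V < X; the set is consistent.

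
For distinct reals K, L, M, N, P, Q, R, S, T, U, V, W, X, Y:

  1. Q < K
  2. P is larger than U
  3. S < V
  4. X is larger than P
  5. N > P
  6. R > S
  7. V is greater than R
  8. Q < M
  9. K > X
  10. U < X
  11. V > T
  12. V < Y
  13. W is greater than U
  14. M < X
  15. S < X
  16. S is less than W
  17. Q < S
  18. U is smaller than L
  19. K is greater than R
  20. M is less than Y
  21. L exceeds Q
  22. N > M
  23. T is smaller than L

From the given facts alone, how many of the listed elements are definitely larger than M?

Directly above M: X, N, Y.
One step further: K (4 so far).
Nothing else is reachable above M; 4 in all.

4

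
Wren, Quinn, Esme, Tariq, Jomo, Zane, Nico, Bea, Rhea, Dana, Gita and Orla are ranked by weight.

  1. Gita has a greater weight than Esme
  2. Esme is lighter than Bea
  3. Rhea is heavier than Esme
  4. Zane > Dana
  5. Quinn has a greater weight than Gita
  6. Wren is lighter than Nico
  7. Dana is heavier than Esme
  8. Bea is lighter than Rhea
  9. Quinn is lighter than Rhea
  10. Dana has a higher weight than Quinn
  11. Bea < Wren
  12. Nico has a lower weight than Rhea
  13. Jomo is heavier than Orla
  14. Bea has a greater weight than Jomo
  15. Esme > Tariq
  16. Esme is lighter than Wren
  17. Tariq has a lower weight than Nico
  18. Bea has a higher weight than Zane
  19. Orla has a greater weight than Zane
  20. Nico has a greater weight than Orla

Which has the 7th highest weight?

Chaining the given pairs: Tariq < Esme < Gita < Quinn < Dana < Zane < Orla < Jomo < Bea < Wren < Nico < Rhea.
The 7th largest is Zane.

Zane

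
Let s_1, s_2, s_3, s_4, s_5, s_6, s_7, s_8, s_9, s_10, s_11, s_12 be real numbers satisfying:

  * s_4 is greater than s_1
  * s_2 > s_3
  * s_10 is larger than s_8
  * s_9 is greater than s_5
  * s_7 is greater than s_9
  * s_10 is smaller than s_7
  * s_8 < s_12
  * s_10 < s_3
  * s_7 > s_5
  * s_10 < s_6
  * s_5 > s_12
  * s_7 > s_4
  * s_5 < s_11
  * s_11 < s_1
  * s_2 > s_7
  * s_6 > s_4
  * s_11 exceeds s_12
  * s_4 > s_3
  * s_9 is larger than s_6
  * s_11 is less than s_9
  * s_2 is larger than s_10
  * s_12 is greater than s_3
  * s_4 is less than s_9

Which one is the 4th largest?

Chaining the given pairs: s_8 < s_10 < s_3 < s_12 < s_5 < s_11 < s_1 < s_4 < s_6 < s_9 < s_7 < s_2.
The 4th largest is s_6.

s_6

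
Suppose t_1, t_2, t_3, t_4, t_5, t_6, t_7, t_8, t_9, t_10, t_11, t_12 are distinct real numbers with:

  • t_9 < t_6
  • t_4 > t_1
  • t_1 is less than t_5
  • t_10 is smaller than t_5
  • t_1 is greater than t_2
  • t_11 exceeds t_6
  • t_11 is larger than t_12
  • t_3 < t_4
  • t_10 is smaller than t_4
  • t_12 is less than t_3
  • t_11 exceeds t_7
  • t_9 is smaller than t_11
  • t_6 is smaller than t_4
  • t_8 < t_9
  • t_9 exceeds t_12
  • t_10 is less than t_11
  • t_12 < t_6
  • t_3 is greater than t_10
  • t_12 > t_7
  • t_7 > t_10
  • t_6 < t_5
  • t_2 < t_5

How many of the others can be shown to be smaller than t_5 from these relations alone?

8

The elements the relations force below t_5 are t_2, t_10, t_7, t_8, t_12, t_9, t_1, t_6 — no chain reaches any other.
That is 8.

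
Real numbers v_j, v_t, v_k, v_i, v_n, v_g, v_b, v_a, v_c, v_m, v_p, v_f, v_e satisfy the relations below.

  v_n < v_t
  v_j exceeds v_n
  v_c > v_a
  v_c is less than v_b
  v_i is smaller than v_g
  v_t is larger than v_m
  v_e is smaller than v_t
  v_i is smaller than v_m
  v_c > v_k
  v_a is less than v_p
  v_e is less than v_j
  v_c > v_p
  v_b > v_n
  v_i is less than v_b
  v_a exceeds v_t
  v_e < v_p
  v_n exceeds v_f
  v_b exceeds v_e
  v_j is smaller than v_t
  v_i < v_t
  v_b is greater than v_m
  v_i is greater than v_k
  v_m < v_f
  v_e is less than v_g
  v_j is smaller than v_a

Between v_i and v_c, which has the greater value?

The relevant relations are v_i < v_m; v_m < v_f; v_f < v_n; v_n < v_j; v_j < v_a; v_a < v_p; v_p < v_c.
Chaining these gives v_i < v_m < v_f < v_n < v_j < v_a < v_p < v_c.
So v_i < v_c; v_c is the larger of the two.

v_c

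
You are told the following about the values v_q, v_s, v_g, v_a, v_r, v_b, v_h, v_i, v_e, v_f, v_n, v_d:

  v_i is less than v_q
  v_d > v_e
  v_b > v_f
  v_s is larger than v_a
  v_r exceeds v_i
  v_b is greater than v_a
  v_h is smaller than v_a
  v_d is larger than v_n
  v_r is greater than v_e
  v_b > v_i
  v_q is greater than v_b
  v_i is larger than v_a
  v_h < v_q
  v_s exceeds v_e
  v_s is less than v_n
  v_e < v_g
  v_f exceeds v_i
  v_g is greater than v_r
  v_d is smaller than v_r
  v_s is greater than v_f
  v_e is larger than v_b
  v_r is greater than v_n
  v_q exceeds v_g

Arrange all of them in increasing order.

The consecutive links are each given: v_h < v_a; v_a < v_i; v_i < v_f; v_f < v_b; v_b < v_e; v_e < v_s; v_s < v_n; v_n < v_d; v_d < v_r; v_r < v_g; v_g < v_q.

v_h < v_a < v_i < v_f < v_b < v_e < v_s < v_n < v_d < v_r < v_g < v_q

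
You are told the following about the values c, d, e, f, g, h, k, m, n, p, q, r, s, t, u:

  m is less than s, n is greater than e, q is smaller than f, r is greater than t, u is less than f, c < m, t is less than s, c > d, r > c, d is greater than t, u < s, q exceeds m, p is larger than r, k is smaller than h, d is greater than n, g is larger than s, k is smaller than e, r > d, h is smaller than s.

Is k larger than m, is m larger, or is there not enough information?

k < e < n < d < c < m, by transitivity through e, n, d, c.
So m is larger.

m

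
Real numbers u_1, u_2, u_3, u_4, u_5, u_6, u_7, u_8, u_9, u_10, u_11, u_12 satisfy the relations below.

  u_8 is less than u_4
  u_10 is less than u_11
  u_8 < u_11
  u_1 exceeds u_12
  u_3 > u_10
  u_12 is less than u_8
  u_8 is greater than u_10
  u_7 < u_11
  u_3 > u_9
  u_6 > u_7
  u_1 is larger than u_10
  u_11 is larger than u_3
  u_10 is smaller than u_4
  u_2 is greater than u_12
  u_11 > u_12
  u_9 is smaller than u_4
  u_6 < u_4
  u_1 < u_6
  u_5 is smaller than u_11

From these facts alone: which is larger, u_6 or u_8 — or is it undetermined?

Following every chain through u_8: above u_8 we get u_4, u_11; below u_8 we get u_12, u_10.
u_6 is not reached, and no chain runs the other way from u_6 to u_8.
So the given relations leave the order of u_8 and u_6 undetermined.

undetermined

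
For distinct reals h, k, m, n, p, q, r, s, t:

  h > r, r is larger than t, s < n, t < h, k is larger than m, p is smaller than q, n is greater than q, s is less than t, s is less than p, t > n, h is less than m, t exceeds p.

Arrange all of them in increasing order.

Nothing is placed below s, so it is least; from there s < p; p < q; q < n; n < t; t < r; r < h; h < m; m < k, each given directly.

s < p < q < n < t < r < h < m < k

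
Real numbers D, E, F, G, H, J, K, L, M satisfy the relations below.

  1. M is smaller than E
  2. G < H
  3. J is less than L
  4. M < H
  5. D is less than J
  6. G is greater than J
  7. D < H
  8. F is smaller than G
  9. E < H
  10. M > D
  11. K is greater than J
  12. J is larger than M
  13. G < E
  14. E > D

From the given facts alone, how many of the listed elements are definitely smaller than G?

The elements the relations force below G are D, F, M, J — no chain reaches any other.
That is 4.

4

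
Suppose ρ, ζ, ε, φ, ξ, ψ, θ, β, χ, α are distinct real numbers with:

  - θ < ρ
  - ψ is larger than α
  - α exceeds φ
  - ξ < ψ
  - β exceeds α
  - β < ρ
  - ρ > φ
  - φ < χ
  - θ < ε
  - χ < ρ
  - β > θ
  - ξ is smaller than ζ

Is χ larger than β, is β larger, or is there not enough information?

undetermined

Following every chain through χ: above χ we get ρ; below χ we get φ.
β is not reached, and no chain runs the other way from β to χ.
So the given relations leave the order of χ and β undetermined.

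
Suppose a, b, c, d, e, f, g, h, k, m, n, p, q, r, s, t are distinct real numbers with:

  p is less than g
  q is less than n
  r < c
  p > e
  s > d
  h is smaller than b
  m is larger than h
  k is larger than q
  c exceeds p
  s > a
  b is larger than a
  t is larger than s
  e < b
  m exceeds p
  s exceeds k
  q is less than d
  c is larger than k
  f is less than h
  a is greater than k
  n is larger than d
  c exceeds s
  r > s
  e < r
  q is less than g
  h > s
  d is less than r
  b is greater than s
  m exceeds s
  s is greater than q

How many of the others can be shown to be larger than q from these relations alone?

12

The elements the relations force above q are k, a, d, s, h, t, g, m, n, b, r, c — no chain reaches any other.
That is 12.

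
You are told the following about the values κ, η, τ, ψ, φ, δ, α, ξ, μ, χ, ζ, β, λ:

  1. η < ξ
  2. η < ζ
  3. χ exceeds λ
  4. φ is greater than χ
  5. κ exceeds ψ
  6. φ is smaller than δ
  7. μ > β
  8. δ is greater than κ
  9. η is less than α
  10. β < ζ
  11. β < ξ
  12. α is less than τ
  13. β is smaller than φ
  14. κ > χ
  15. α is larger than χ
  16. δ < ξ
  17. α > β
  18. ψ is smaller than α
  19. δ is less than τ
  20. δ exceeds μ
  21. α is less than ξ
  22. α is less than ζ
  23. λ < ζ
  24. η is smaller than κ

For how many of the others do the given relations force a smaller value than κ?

4

Directly below κ: ψ, χ, η.
One step further: λ (4 so far).
Nothing else is reachable below κ; 4 in all.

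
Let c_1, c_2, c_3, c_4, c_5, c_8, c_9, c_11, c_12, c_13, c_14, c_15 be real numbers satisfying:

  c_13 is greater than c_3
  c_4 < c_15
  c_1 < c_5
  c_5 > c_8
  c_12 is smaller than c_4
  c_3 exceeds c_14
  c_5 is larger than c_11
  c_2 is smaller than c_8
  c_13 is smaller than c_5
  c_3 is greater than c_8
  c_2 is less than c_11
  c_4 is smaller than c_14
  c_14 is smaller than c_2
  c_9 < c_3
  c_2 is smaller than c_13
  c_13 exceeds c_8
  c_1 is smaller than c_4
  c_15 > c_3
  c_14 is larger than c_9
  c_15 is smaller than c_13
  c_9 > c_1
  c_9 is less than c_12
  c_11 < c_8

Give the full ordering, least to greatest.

Each adjacent pair is fixed by a given relation: c_1 < c_9; c_9 < c_12; c_12 < c_4; c_4 < c_14; c_14 < c_2; c_2 < c_11; c_11 < c_8; c_8 < c_3; c_3 < c_15; c_15 < c_13; c_13 < c_5. Chaining them end to end gives the full order.

c_1 < c_9 < c_12 < c_4 < c_14 < c_2 < c_11 < c_8 < c_3 < c_15 < c_13 < c_5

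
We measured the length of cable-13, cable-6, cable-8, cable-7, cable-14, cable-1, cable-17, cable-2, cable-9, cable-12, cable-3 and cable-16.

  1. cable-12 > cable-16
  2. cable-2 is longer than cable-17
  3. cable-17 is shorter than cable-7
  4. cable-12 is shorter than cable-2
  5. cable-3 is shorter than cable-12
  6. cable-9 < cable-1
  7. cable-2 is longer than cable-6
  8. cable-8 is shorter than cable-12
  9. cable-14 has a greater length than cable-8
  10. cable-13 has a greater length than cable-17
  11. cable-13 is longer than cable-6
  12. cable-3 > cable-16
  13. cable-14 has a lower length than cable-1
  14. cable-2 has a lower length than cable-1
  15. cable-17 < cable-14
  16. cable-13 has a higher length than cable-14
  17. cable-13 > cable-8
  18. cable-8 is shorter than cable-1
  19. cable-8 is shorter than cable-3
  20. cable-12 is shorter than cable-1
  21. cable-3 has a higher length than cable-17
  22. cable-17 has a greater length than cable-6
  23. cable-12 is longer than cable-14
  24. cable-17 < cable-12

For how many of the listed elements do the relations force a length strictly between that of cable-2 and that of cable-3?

1

The relations place cable-3 below cable-2. An element lies strictly between them when it is forced above cable-3 and also forced below cable-2.
Above cable-3: {cable-12, cable-1}. Below cable-2: {cable-6, cable-8, cable-17, cable-16, cable-14, cable-12}.
Intersection: {cable-12} — 1.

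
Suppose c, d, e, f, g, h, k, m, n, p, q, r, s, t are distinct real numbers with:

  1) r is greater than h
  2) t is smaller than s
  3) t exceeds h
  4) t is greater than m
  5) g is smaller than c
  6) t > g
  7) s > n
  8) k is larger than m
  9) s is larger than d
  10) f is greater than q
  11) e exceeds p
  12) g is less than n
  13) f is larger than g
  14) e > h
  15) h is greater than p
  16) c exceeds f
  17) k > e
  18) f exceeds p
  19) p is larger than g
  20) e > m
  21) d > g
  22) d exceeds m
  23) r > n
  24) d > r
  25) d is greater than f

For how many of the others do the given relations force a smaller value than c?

The elements the relations force below c are g, p, q, f — no chain reaches any other.
That is 4.

4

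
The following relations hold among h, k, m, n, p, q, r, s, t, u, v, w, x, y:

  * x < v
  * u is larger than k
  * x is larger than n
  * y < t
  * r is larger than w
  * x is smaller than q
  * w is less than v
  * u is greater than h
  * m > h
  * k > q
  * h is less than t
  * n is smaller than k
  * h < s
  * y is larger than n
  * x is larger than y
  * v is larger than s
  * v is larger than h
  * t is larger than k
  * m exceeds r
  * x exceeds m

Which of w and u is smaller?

w

The relevant relations are w < r; r < m; m < x; x < q; q < k; k < u.
Together: w < r < m < x < q < k < u.
So w < u; w is the smaller of the two.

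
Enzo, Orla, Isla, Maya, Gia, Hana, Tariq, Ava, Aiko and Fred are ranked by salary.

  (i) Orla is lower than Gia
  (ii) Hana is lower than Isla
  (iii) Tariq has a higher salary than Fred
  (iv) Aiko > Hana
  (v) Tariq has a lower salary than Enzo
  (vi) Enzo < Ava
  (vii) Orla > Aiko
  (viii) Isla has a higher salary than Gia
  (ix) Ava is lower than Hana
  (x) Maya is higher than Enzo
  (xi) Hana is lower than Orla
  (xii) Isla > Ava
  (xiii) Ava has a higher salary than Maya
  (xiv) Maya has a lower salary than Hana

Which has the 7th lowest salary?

Aiko

Chaining the given pairs: Fred < Tariq < Enzo < Maya < Ava < Hana < Aiko < Orla < Gia < Isla.
Counting 7 from the smallest end gives Aiko.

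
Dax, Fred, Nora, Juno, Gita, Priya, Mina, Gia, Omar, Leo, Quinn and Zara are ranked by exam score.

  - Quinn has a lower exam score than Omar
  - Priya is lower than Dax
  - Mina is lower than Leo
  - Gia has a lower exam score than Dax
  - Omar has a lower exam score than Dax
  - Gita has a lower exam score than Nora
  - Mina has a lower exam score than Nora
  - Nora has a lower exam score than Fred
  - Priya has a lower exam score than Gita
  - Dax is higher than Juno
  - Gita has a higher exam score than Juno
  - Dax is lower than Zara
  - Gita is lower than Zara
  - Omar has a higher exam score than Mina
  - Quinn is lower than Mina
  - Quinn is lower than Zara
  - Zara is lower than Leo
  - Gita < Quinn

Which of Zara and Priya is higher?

Zara

Chaining the given relations: Priya < Gita < Quinn < Mina < Omar < Dax < Zara.
So Priya < Zara; Zara is the higher of the two.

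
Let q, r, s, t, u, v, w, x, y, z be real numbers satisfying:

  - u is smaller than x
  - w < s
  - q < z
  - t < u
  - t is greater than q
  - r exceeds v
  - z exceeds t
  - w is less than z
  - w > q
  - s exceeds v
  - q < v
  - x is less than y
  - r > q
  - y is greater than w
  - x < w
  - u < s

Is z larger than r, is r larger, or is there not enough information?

undetermined

Following every chain through r: below r we get q, v.
z is not reached, and no chain runs the other way from z to r.
So the given relations leave the order of r and z undetermined.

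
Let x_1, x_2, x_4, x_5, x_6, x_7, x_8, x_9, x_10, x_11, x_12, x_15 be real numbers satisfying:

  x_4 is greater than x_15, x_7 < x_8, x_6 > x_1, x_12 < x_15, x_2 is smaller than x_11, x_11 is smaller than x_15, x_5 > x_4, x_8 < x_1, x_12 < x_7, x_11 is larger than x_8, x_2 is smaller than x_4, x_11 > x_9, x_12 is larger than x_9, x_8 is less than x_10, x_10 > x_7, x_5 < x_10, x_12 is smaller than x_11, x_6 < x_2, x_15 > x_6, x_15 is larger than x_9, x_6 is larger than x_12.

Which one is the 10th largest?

Chaining the given pairs: x_9 < x_12 < x_7 < x_8 < x_1 < x_6 < x_2 < x_11 < x_15 < x_4 < x_5 < x_10.
The 10th largest is x_7.

x_7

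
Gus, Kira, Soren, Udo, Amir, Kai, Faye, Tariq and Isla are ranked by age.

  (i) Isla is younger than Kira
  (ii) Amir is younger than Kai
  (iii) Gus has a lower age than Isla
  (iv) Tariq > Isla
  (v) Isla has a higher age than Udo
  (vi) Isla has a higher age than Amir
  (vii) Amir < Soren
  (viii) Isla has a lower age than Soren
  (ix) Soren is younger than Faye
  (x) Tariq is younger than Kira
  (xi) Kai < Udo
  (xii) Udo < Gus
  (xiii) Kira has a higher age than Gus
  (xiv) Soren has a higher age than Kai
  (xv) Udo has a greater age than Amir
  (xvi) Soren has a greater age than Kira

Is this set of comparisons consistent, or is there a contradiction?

consistent

The single ordering Amir < Kai < Udo < Gus < Isla < Tariq < Kira < Soren < Faye satisfies every listed relation, so no contradiction arises.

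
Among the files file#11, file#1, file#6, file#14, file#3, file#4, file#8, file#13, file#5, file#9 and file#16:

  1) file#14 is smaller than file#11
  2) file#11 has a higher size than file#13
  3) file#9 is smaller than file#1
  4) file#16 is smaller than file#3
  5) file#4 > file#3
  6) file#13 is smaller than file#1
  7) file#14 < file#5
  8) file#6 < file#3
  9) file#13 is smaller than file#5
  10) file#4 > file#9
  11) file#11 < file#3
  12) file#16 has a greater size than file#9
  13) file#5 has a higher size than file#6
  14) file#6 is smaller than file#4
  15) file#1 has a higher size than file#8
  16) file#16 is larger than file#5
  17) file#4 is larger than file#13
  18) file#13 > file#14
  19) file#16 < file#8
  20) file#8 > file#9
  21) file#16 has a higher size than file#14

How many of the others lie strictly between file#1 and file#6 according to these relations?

The relations place file#6 below file#1. An element lies strictly between them when it is forced above file#6 and also forced below file#1.
Above file#6: {file#5, file#16, file#8, file#3, file#4}. Below file#1: {file#14, file#9, file#13, file#5, file#16, file#8}.
Intersection: {file#5, file#16, file#8} — 3.

3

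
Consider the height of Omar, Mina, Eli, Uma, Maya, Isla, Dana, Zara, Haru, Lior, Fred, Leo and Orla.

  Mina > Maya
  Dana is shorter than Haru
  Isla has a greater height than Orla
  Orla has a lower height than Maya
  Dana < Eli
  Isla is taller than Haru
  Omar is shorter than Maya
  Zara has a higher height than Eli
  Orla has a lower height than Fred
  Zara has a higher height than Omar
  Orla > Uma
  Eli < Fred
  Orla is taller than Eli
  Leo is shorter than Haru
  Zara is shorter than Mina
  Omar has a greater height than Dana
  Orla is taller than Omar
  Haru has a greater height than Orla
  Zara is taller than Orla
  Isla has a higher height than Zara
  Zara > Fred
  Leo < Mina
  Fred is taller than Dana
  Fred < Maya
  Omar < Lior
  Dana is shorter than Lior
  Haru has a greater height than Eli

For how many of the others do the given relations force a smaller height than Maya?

From Maya the given relations immediately reach Omar, Orla, Fred.
From those, Dana, Uma, Eli — 6 in total.
Nothing else is reachable below Maya; 6 in all.

6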